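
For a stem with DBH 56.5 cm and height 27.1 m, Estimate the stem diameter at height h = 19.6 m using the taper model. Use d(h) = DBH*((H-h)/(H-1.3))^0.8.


Taper: d(h) = DBH * ((H - h) / (H - 1.3))^0.8
Numerator = H - h = 27.1 - 19.6 = 7.5 m
Denominator = H - 1.3 = 27.1 - 1.3 = 25.8 m
Ratio = 7.5 / 25.8 = 0.2907
d = 56.5 * 0.2907^0.8 = 21.0 cm

21.0


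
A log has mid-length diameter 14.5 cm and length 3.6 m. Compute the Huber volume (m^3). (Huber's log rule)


Huber: V = Am * L,  Am = pi*(Dm/200)^2
Am = pi*(14.5/200)^2 = 0.016513 m^2
V = 0.016513*3.6 = 0.0594 m^3

0.0594


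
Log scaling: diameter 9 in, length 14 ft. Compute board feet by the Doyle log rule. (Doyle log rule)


Doyle: BF = (D - 4)^2 * L / 16
Adjusted diameter = 9 - 4 = 5 in
(D-4)^2 = 5^2 = 25
BF = 25 * 14 / 16 = 22 BF

22


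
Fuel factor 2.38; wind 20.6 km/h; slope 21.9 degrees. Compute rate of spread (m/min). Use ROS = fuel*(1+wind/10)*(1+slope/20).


Formula: ROS = fuel * (1 + wind/10) * (1 + slope/20)
Wind factor = 1 + 20.6/10 = 3.06
Slope factor = 1 + 21.9/20 = 2.095
ROS = 2.38 * 3.06 * 2.095 = 15.26 m/min

15.26


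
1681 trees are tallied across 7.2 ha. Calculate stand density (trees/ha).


Formula: Stand Density = N_trees / Area_ha
Density = 1681 trees / 7.2 ha
Density = 233 trees/ha

233


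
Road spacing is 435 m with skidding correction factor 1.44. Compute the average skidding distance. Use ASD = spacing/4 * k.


Formula: ASD = (spacing / 4) * correction
Uncorrected distance = spacing / 4 = 435 / 4 = 108.75 m
ASD = 108.75 * 1.44 = 157 m

157


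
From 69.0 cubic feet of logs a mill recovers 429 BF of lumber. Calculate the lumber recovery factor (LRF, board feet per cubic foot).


Formula: LRF = Lumber Output (BF) / Log Input (ft^3)
LRF = 429 BF / 69.0 ft^3
LRF = 6.22 BF/ft^3

6.22


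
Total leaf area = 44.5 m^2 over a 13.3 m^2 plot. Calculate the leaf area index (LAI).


Formula: LAI = total leaf area / ground area  (dimensionless)
LAI = 44.5 m^2 / 13.3 m^2
LAI = 3.35

3.35


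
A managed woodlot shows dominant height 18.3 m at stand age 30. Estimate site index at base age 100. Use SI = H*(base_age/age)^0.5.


Formula: SI = H_dom * (base_age / age)^0.5
Age ratio = 100 / 30 = 3.33333
sqrt(age_ratio) = 1.82574
SI = 18.3 * 1.82574 = 33.4 m

33.4


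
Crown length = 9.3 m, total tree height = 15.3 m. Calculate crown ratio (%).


Formula: Crown Ratio = (Crown Length / Total Height) * 100
CR = (9.3 m / 15.3 m) * 100
CR = 0.6078 * 100 = 60.8%

60.8


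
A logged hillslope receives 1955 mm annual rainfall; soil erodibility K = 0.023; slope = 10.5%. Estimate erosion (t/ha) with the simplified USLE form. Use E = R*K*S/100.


Formula: E = R * K * S / 100  (simplified USLE)
R * K = 1955 * 0.023 = 44.965
E = 44.965 * 10.5 / 100 = 4.72 t/ha

4.72


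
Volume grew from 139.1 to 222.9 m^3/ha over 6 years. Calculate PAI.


Formula: PAI = (V_T2 - V_T1) / (T2 - T1)
Volume increment = 222.9 - 139.1 = 83.8 m^3/ha
PAI = 83.8 / 6 = 13.97 m^3/ha/year

13.97


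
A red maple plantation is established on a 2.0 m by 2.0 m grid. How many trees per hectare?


Formula: TPH = 10000 m^2/ha / (spacing_x * spacing_y)
Area per tree = 2.0 m * 2.0 m = 4.0 m^2
TPH = 10000 / 4.0 = 2500 trees/ha

2500


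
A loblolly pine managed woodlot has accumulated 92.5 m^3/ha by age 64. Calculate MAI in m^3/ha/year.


Formula: MAI = Total Volume / Stand Age
MAI = 92.5 m^3/ha / 64 years
MAI = 1.45 m^3/ha/year

1.45


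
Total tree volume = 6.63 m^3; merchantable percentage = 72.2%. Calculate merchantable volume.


Formula: MV = V_total * (merchantable_pct / 100)
Merchantable fraction = 72.2% / 100 = 0.722
MV = 6.63 m^3 * 0.722 = 4.787 m^3

4.787


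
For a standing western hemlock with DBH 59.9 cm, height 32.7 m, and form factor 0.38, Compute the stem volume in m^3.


Formula: V = pi * (DBH/200)^2 * H * ff
Radius = DBH/200 = 59.9/200 = 0.2995 m
Radius^2 = 0.2995^2 = 0.08970025 m^2
V = pi * 0.08970025 * 32.7 * 0.38
V = 3.502 m^3

3.502


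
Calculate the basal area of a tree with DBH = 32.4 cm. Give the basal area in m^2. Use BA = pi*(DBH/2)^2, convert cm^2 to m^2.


Formula: BA = pi * (DBH/2)^2 / 10000  (cm^2 to m^2)
Radius = DBH/2 = 32.4/2 = 16.2 cm
BA = pi * 16.2^2 / 10000
   = 824.4796 cm^2 / 10000
   = 0.0824 m^2

0.0824


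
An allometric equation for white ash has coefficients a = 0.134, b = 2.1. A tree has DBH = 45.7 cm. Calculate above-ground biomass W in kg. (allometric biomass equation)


Formula: W = a * DBH^b  (allometric power law)
DBH^b = 45.7^2.1 = 3060.723
W = 0.134 * 3060.723 = 410.1 kg

410.1


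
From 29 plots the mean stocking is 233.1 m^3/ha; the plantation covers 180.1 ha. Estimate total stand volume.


Formula: Total Volume = Mean Volume per ha * Total Area
Total Volume = 233.1 m^3/ha * 180.1 ha
Total Volume = 41981 m^3

41981


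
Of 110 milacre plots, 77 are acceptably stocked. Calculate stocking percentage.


Formula: Stocking % = stocked plots / total plots * 100
Stocking = 77 / 110 * 100
Stocking = 0.7 * 100 = 70.0%

70.0


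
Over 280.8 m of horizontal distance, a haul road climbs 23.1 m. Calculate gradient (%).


Formula: Gradient = rise / run * 100
Gradient = 23.1 / 280.8 * 100 = 8.2%

8.2


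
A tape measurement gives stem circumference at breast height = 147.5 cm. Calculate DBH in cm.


Formula: DBH = C / pi
DBH = 147.5 / pi
pi = 3.14159...
DBH = 47.0 cm

47.0


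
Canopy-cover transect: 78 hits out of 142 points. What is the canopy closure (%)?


Formula: Canopy closure = covered points / total points * 100
Closure = 78 / 142 * 100
Closure = 0.5493 * 100 = 54.9%

54.9


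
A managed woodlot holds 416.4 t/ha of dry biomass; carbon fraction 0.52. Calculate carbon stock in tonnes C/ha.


Formula: Carbon Stock = Biomass * Carbon Fraction
C = 416.4 t/ha * 0.52
C = 216.5 t C/ha

216.5


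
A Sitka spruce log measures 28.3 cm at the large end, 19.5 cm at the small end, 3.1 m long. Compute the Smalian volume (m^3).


Smalian: V = (A1 + A2)/2 * L,  A = pi*(D/200)^2
A1 = pi*(28.3/200)^2 = 0.062902 m^2
A2 = pi*(19.5/200)^2 = 0.029865 m^2
V = (0.062902+0.029865)/2*3.1 = 0.1438 m^3

0.1438


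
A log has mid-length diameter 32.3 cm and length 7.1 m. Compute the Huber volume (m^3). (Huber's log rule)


Huber: V = Am * L,  Am = pi*(Dm/200)^2
Am = pi*(32.3/200)^2 = 0.08194 m^2
V = 0.08194*7.1 = 0.5818 m^3

0.5818


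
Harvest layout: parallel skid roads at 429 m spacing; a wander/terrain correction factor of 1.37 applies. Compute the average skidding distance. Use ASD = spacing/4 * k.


Formula: ASD = (spacing / 4) * correction
Uncorrected distance = spacing / 4 = 429 / 4 = 107.25 m
ASD = 107.25 * 1.37 = 147 m

147


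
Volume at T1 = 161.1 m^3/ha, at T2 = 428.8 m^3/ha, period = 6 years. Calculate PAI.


Formula: PAI = (V_T2 - V_T1) / (T2 - T1)
Volume increment = 428.8 - 161.1 = 267.7 m^3/ha
PAI = 267.7 / 6 = 44.62 m^3/ha/year

44.62


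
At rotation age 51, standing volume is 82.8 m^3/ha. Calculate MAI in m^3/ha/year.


Formula: MAI = Total Volume / Stand Age
MAI = 82.8 m^3/ha / 51 years
MAI = 1.62 m^3/ha/year

1.62


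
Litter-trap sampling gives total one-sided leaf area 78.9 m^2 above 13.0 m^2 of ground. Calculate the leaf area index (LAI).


Formula: LAI = total leaf area / ground area  (dimensionless)
LAI = 78.9 m^2 / 13.0 m^2
LAI = 6.07

6.07


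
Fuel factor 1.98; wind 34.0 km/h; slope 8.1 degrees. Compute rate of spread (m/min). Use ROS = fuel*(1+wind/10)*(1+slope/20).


Formula: ROS = fuel * (1 + wind/10) * (1 + slope/20)
Wind factor = 1 + 34.0/10 = 4.4
Slope factor = 1 + 8.1/20 = 1.405
ROS = 1.98 * 4.4 * 1.405 = 12.24 m/min

12.24


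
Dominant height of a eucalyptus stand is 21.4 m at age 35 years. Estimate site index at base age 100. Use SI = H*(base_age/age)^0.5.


Formula: SI = H_dom * (base_age / age)^0.5
Age ratio = 100 / 35 = 2.85714
sqrt(age_ratio) = 1.69031
SI = 21.4 * 1.69031 = 36.2 m

36.2


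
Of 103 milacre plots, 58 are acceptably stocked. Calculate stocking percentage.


Formula: Stocking % = stocked plots / total plots * 100
Stocking = 58 / 103 * 100
Stocking = 0.5631 * 100 = 56.3%

56.3


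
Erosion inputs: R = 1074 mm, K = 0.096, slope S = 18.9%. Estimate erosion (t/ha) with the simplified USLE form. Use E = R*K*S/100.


Formula: E = R * K * S / 100  (simplified USLE)
R * K = 1074 * 0.096 = 103.104
E = 103.104 * 18.9 / 100 = 19.49 t/ha

19.49


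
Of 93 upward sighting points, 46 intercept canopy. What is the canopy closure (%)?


Formula: Canopy closure = covered points / total points * 100
Closure = 46 / 93 * 100
Closure = 0.4946 * 100 = 49.5%

49.5


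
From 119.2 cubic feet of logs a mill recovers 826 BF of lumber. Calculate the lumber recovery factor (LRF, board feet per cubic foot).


Formula: LRF = Lumber Output (BF) / Log Input (ft^3)
LRF = 826 BF / 119.2 ft^3
LRF = 6.93 BF/ft^3

6.93


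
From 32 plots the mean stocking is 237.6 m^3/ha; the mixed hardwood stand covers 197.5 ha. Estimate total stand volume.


Formula: Total Volume = Mean Volume per ha * Total Area
Total Volume = 237.6 m^3/ha * 197.5 ha
Total Volume = 46926 m^3

46926


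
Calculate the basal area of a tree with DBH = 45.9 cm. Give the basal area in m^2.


Formula: BA = pi * (DBH/2)^2 / 10000  (cm^2 to m^2)
Radius = DBH/2 = 45.9/2 = 22.95 cm
BA = pi * 22.95^2 / 10000
   = 1654.6847 cm^2 / 10000
   = 0.1655 m^2

0.1655


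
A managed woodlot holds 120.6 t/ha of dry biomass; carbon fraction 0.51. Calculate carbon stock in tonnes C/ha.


Formula: Carbon Stock = Biomass * Carbon Fraction
C = 120.6 t/ha * 0.51
C = 61.5 t C/ha

61.5


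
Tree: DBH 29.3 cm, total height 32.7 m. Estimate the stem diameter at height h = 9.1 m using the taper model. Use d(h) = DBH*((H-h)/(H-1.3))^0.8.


Taper: d(h) = DBH * ((H - h) / (H - 1.3))^0.8
Numerator = H - h = 32.7 - 9.1 = 23.6 m
Denominator = H - 1.3 = 32.7 - 1.3 = 31.4 m
Ratio = 23.6 / 31.4 = 0.75159
d = 29.3 * 0.75159^0.8 = 23.3 cm

23.3


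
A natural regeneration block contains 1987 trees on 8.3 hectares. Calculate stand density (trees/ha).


Formula: Stand Density = N_trees / Area_ha
Density = 1987 trees / 8.3 ha
Density = 239 trees/ha

239


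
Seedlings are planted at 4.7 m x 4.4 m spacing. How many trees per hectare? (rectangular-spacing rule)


Formula: TPH = 10000 m^2/ha / (spacing_x * spacing_y)
Area per tree = 4.7 m * 4.4 m = 20.68 m^2
TPH = 10000 / 20.68 = 484 trees/ha

484


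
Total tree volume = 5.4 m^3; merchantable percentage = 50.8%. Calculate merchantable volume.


Formula: MV = V_total * (merchantable_pct / 100)
Merchantable fraction = 50.8% / 100 = 0.508
MV = 5.4 m^3 * 0.508 = 2.743 m^3

2.743


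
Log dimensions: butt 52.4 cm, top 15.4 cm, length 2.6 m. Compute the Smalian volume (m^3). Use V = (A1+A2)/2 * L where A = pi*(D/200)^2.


Smalian: V = (A1 + A2)/2 * L,  A = pi*(D/200)^2
A1 = pi*(52.4/200)^2 = 0.215651 m^2
A2 = pi*(15.4/200)^2 = 0.018627 m^2
V = (0.215651+0.018627)/2*2.6 = 0.3046 m^3

0.3046


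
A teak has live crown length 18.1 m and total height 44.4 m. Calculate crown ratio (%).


Formula: Crown Ratio = (Crown Length / Total Height) * 100
CR = (18.1 m / 44.4 m) * 100
CR = 0.4077 * 100 = 40.8%

40.8


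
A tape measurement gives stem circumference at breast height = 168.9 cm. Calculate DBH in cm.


Formula: DBH = C / pi
DBH = 168.9 / pi
pi = 3.14159...
DBH = 53.8 cm

53.8


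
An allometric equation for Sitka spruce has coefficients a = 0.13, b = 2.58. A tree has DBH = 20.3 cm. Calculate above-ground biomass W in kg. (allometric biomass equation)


Formula: W = a * DBH^b  (allometric power law)
DBH^b = 20.3^2.58 = 2362.3257
W = 0.13 * 2362.3257 = 307.1 kg

307.1


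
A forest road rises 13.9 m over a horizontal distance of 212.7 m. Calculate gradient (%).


Formula: Gradient = rise / run * 100
Gradient = 13.9 / 212.7 * 100 = 6.5%

6.5


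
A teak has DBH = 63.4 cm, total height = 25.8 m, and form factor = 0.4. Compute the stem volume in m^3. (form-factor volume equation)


Formula: V = pi * (DBH/200)^2 * H * ff
Radius = DBH/200 = 63.4/200 = 0.317 m
Radius^2 = 0.317^2 = 0.100489 m^2
V = pi * 0.100489 * 25.8 * 0.4
V = 3.258 m^3

3.258


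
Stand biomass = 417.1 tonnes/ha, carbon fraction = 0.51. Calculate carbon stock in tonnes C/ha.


Formula: Carbon Stock = Biomass * Carbon Fraction
C = 417.1 t/ha * 0.51
C = 212.7 t C/ha

212.7


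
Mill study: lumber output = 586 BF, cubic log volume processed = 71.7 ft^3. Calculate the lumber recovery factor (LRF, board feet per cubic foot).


Formula: LRF = Lumber Output (BF) / Log Input (ft^3)
LRF = 586 BF / 71.7 ft^3
LRF = 8.17 BF/ft^3

8.17


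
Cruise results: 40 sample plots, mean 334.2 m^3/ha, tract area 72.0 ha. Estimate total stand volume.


Formula: Total Volume = Mean Volume per ha * Total Area
Total Volume = 334.2 m^3/ha * 72.0 ha
Total Volume = 24062 m^3

24062


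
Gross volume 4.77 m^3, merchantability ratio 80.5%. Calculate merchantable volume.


Formula: MV = V_total * (merchantable_pct / 100)
Merchantable fraction = 80.5% / 100 = 0.805
MV = 4.77 m^3 * 0.805 = 3.84 m^3

3.84


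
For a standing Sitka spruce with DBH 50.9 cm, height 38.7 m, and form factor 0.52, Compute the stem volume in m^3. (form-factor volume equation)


Formula: V = pi * (DBH/200)^2 * H * ff
Radius = DBH/200 = 50.9/200 = 0.2545 m
Radius^2 = 0.2545^2 = 0.06477025 m^2
V = pi * 0.06477025 * 38.7 * 0.52
V = 4.095 m^3

4.095


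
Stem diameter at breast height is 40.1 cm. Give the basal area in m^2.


Formula: BA = pi * (DBH/2)^2 / 10000  (cm^2 to m^2)
Radius = DBH/2 = 40.1/2 = 20.05 cm
BA = pi * 20.05^2 / 10000
   = 1262.9281 cm^2 / 10000
   = 0.1263 m^2

0.1263


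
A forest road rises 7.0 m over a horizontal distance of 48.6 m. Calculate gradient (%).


Formula: Gradient = rise / run * 100
Gradient = 7.0 / 48.6 * 100 = 14.4%

14.4


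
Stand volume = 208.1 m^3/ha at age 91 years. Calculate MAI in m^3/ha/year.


Formula: MAI = Total Volume / Stand Age
MAI = 208.1 m^3/ha / 91 years
MAI = 2.29 m^3/ha/year

2.29


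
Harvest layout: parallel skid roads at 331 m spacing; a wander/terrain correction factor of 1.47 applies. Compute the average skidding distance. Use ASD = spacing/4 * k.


Formula: ASD = (spacing / 4) * correction
Uncorrected distance = spacing / 4 = 331 / 4 = 82.75 m
ASD = 82.75 * 1.47 = 122 m

122


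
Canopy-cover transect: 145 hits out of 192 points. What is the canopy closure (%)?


Formula: Canopy closure = covered points / total points * 100
Closure = 145 / 192 * 100
Closure = 0.7552 * 100 = 75.5%

75.5


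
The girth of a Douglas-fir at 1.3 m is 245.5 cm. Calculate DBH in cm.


Formula: DBH = C / pi
DBH = 245.5 / pi
pi = 3.14159...
DBH = 78.1 cm

78.1


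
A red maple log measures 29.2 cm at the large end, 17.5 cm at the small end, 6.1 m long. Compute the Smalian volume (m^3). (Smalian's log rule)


Smalian: V = (A1 + A2)/2 * L,  A = pi*(D/200)^2
A1 = pi*(29.2/200)^2 = 0.066966 m^2
A2 = pi*(17.5/200)^2 = 0.024053 m^2
V = (0.066966+0.024053)/2*6.1 = 0.2776 m^3

0.2776


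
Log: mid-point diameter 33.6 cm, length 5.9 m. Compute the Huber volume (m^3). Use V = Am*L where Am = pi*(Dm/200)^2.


Huber: V = Am * L,  Am = pi*(Dm/200)^2
Am = pi*(33.6/200)^2 = 0.088668 m^2
V = 0.088668*5.9 = 0.5231 m^3

0.5231


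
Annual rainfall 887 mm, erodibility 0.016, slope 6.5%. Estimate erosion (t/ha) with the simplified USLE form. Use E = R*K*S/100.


Formula: E = R * K * S / 100  (simplified USLE)
R * K = 887 * 0.016 = 14.192
E = 14.192 * 6.5 / 100 = 0.92 t/ha

0.92


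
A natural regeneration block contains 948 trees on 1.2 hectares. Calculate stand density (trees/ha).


Formula: Stand Density = N_trees / Area_ha
Density = 948 trees / 1.2 ha
Density = 790 trees/ha

790


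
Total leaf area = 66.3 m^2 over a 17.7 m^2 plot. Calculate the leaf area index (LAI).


Formula: LAI = total leaf area / ground area  (dimensionless)
LAI = 66.3 m^2 / 17.7 m^2
LAI = 3.75

3.75


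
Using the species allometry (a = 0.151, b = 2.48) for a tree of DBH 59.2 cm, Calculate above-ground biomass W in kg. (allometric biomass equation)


Formula: W = a * DBH^b  (allometric power law)
DBH^b = 59.2^2.48 = 24851.799
W = 0.151 * 24851.799 = 3752.6 kg

3752.6


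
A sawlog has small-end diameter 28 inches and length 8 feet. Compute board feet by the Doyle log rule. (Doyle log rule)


Doyle: BF = (D - 4)^2 * L / 16
Adjusted diameter = 28 - 4 = 24 in
(D-4)^2 = 24^2 = 576
BF = 576 * 8 / 16 = 288 BF

288


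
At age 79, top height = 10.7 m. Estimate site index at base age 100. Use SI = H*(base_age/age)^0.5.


Formula: SI = H_dom * (base_age / age)^0.5
Age ratio = 100 / 79 = 1.26582
sqrt(age_ratio) = 1.12509
SI = 10.7 * 1.12509 = 12.0 m

12.0


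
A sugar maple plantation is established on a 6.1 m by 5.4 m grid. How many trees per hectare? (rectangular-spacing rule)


Formula: TPH = 10000 m^2/ha / (spacing_x * spacing_y)
Area per tree = 6.1 m * 5.4 m = 32.94 m^2
TPH = 10000 / 32.94 = 304 trees/ha

304


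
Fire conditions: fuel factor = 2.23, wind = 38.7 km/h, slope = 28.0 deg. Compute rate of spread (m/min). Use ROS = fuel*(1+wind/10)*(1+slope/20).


Formula: ROS = fuel * (1 + wind/10) * (1 + slope/20)
Wind factor = 1 + 38.7/10 = 4.87
Slope factor = 1 + 28.0/20 = 2.4
ROS = 2.23 * 4.87 * 2.4 = 26.06 m/min

26.06


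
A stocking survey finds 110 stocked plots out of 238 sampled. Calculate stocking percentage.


Formula: Stocking % = stocked plots / total plots * 100
Stocking = 110 / 238 * 100
Stocking = 0.4622 * 100 = 46.2%

46.2


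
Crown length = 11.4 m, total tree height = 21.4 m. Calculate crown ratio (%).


Formula: Crown Ratio = (Crown Length / Total Height) * 100
CR = (11.4 m / 21.4 m) * 100
CR = 0.5327 * 100 = 53.3%

53.3


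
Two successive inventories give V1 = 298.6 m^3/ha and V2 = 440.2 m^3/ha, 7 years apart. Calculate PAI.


Formula: PAI = (V_T2 - V_T1) / (T2 - T1)
Volume increment = 440.2 - 298.6 = 141.6 m^3/ha
PAI = 141.6 / 7 = 20.23 m^3/ha/year

20.23


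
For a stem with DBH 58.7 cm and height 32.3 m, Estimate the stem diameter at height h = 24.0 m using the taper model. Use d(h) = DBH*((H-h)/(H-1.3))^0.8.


Taper: d(h) = DBH * ((H - h) / (H - 1.3))^0.8
Numerator = H - h = 32.3 - 24.0 = 8.3 m
Denominator = H - 1.3 = 32.3 - 1.3 = 31.0 m
Ratio = 8.3 / 31.0 = 0.26774
d = 58.7 * 0.26774^0.8 = 20.5 cm

20.5


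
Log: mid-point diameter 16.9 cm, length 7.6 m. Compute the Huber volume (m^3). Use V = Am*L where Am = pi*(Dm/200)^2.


Huber: V = Am * L,  Am = pi*(Dm/200)^2
Am = pi*(16.9/200)^2 = 0.022432 m^2
V = 0.022432*7.6 = 0.1705 m^3

0.1705


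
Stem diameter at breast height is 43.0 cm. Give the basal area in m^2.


Formula: BA = pi * (DBH/2)^2 / 10000  (cm^2 to m^2)
Radius = DBH/2 = 43.0/2 = 21.5 cm
BA = pi * 21.5^2 / 10000
   = 1452.2012 cm^2 / 10000
   = 0.1452 m^2

0.1452


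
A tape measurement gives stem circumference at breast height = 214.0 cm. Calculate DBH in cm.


Formula: DBH = C / pi
DBH = 214.0 / pi
pi = 3.14159...
DBH = 68.1 cm

68.1


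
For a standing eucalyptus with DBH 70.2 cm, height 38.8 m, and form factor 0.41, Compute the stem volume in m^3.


Formula: V = pi * (DBH/200)^2 * H * ff
Radius = DBH/200 = 70.2/200 = 0.351 m
Radius^2 = 0.351^2 = 0.123201 m^2
V = pi * 0.123201 * 38.8 * 0.41
V = 6.157 m^3

6.157


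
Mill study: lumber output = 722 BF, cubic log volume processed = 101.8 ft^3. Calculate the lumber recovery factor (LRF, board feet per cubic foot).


Formula: LRF = Lumber Output (BF) / Log Input (ft^3)
LRF = 722 BF / 101.8 ft^3
LRF = 7.09 BF/ft^3

7.09


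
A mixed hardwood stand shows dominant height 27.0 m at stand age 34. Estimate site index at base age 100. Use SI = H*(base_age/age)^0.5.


Formula: SI = H_dom * (base_age / age)^0.5
Age ratio = 100 / 34 = 2.94118
sqrt(age_ratio) = 1.71499
SI = 27.0 * 1.71499 = 46.3 m

46.3


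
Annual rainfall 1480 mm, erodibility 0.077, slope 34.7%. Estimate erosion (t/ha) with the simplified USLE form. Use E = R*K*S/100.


Formula: E = R * K * S / 100  (simplified USLE)
R * K = 1480 * 0.077 = 113.96
E = 113.96 * 34.7 / 100 = 39.54 t/ha

39.54


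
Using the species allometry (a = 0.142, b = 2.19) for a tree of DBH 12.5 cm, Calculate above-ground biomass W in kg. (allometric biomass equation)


Formula: W = a * DBH^b  (allometric power law)
DBH^b = 12.5^2.19 = 252.4835
W = 0.142 * 252.4835 = 35.9 kg

35.9


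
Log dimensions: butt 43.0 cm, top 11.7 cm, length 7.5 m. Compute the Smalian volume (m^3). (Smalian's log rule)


Smalian: V = (A1 + A2)/2 * L,  A = pi*(D/200)^2
A1 = pi*(43.0/200)^2 = 0.14522 m^2
A2 = pi*(11.7/200)^2 = 0.010751 m^2
V = (0.14522+0.010751)/2*7.5 = 0.5849 m^3

0.5849


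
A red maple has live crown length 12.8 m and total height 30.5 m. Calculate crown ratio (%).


Formula: Crown Ratio = (Crown Length / Total Height) * 100
CR = (12.8 m / 30.5 m) * 100
CR = 0.4197 * 100 = 42.0%

42.0


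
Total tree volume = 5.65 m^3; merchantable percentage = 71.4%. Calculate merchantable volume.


Formula: MV = V_total * (merchantable_pct / 100)
Merchantable fraction = 71.4% / 100 = 0.714
MV = 5.65 m^3 * 0.714 = 4.034 m^3

4.034


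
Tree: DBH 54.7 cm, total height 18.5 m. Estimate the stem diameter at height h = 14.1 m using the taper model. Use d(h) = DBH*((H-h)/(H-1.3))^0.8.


Taper: d(h) = DBH * ((H - h) / (H - 1.3))^0.8
Numerator = H - h = 18.5 - 14.1 = 4.4 m
Denominator = H - 1.3 = 18.5 - 1.3 = 17.2 m
Ratio = 4.4 / 17.2 = 0.25581
d = 54.7 * 0.25581^0.8 = 18.4 cm

18.4


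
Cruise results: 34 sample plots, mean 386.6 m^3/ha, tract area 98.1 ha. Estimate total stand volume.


Formula: Total Volume = Mean Volume per ha * Total Area
Total Volume = 386.6 m^3/ha * 98.1 ha
Total Volume = 37925 m^3

37925


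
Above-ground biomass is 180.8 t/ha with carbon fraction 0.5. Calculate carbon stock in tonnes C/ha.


Formula: Carbon Stock = Biomass * Carbon Fraction
C = 180.8 t/ha * 0.5
C = 90.4 t C/ha

90.4


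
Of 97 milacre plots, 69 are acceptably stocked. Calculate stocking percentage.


Formula: Stocking % = stocked plots / total plots * 100
Stocking = 69 / 97 * 100
Stocking = 0.7113 * 100 = 71.1%

71.1


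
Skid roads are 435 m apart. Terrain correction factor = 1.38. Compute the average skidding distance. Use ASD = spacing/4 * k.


Formula: ASD = (spacing / 4) * correction
Uncorrected distance = spacing / 4 = 435 / 4 = 108.75 m
ASD = 108.75 * 1.38 = 150 m

150


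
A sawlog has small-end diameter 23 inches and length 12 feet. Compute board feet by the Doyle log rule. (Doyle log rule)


Doyle: BF = (D - 4)^2 * L / 16
Adjusted diameter = 23 - 4 = 19 in
(D-4)^2 = 19^2 = 361
BF = 361 * 12 / 16 = 271 BF

271


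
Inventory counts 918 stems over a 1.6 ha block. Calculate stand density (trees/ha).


Formula: Stand Density = N_trees / Area_ha
Density = 918 trees / 1.6 ha
Density = 574 trees/ha

574


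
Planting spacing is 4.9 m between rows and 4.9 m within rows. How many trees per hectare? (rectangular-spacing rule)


Formula: TPH = 10000 m^2/ha / (spacing_x * spacing_y)
Area per tree = 4.9 m * 4.9 m = 24.01 m^2
TPH = 10000 / 24.01 = 416 trees/ha

416


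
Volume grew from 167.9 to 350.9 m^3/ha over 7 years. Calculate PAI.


Formula: PAI = (V_T2 - V_T1) / (T2 - T1)
Volume increment = 350.9 - 167.9 = 183.0 m^3/ha
PAI = 183.0 / 7 = 26.14 m^3/ha/year

26.14


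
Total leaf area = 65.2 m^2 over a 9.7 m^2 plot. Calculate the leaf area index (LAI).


Formula: LAI = total leaf area / ground area  (dimensionless)
LAI = 65.2 m^2 / 9.7 m^2
LAI = 6.72

6.72


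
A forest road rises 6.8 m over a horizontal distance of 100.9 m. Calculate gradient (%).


Formula: Gradient = rise / run * 100
Gradient = 6.8 / 100.9 * 100 = 6.7%

6.7


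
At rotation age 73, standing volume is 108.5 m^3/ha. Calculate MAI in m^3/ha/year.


Formula: MAI = Total Volume / Stand Age
MAI = 108.5 m^3/ha / 73 years
MAI = 1.49 m^3/ha/year

1.49


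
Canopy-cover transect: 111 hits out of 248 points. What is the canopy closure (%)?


Formula: Canopy closure = covered points / total points * 100
Closure = 111 / 248 * 100
Closure = 0.4476 * 100 = 44.8%

44.8


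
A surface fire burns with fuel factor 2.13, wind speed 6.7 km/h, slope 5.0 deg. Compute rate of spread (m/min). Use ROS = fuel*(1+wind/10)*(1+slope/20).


Formula: ROS = fuel * (1 + wind/10) * (1 + slope/20)
Wind factor = 1 + 6.7/10 = 1.67
Slope factor = 1 + 5.0/20 = 1.25
ROS = 2.13 * 1.67 * 1.25 = 4.45 m/min

4.45


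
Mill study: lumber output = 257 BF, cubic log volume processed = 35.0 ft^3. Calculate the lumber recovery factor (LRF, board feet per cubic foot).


Formula: LRF = Lumber Output (BF) / Log Input (ft^3)
LRF = 257 BF / 35.0 ft^3
LRF = 7.34 BF/ft^3

7.34


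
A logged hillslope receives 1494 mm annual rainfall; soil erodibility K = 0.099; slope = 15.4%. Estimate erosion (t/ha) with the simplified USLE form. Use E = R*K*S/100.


Formula: E = R * K * S / 100  (simplified USLE)
R * K = 1494 * 0.099 = 147.906
E = 147.906 * 15.4 / 100 = 22.78 t/ha

22.78


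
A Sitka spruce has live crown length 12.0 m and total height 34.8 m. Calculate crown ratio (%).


Formula: Crown Ratio = (Crown Length / Total Height) * 100
CR = (12.0 m / 34.8 m) * 100
CR = 0.3448 * 100 = 34.5%

34.5


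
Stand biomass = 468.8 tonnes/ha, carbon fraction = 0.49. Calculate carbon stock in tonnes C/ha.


Formula: Carbon Stock = Biomass * Carbon Fraction
C = 468.8 t/ha * 0.49
C = 229.7 t C/ha

229.7


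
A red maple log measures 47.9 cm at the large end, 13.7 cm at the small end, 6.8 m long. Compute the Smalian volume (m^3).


Smalian: V = (A1 + A2)/2 * L,  A = pi*(D/200)^2
A1 = pi*(47.9/200)^2 = 0.180203 m^2
A2 = pi*(13.7/200)^2 = 0.014741 m^2
V = (0.180203+0.014741)/2*6.8 = 0.6628 m^3

0.6628


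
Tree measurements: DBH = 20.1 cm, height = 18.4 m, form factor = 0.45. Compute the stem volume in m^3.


Formula: V = pi * (DBH/200)^2 * H * ff
Radius = DBH/200 = 20.1/200 = 0.1005 m
Radius^2 = 0.1005^2 = 0.01010025 m^2
V = pi * 0.01010025 * 18.4 * 0.45
V = 0.263 m^3

0.263


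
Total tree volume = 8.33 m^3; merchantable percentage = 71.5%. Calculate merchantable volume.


Formula: MV = V_total * (merchantable_pct / 100)
Merchantable fraction = 71.5% / 100 = 0.715
MV = 8.33 m^3 * 0.715 = 5.956 m^3

5.956


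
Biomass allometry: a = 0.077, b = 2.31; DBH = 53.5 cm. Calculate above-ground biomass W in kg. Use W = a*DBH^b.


Formula: W = a * DBH^b  (allometric power law)
DBH^b = 53.5^2.31 = 9828.7262
W = 0.077 * 9828.7262 = 756.8 kg

756.8


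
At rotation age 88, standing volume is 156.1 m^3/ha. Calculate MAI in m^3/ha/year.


Formula: MAI = Total Volume / Stand Age
MAI = 156.1 m^3/ha / 88 years
MAI = 1.77 m^3/ha/year

1.77


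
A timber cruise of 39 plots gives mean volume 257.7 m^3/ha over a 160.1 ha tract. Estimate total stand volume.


Formula: Total Volume = Mean Volume per ha * Total Area
Total Volume = 257.7 m^3/ha * 160.1 ha
Total Volume = 41258 m^3

41258


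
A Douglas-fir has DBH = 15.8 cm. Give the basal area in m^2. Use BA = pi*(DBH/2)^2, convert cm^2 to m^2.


Formula: BA = pi * (DBH/2)^2 / 10000  (cm^2 to m^2)
Radius = DBH/2 = 15.8/2 = 7.9 cm
BA = pi * 7.9^2 / 10000
   = 196.0668 cm^2 / 10000
   = 0.0196 m^2

0.0196


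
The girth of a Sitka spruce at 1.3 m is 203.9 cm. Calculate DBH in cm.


Formula: DBH = C / pi
DBH = 203.9 / pi
pi = 3.14159...
DBH = 64.9 cm

64.9


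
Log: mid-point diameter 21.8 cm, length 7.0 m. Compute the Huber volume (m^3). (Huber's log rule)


Huber: V = Am * L,  Am = pi*(Dm/200)^2
Am = pi*(21.8/200)^2 = 0.037325 m^2
V = 0.037325*7.0 = 0.2613 m^3

0.2613


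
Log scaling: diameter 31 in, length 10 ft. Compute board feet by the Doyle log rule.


Doyle: BF = (D - 4)^2 * L / 16
Adjusted diameter = 31 - 4 = 27 in
(D-4)^2 = 27^2 = 729
BF = 729 * 10 / 16 = 456 BF

456


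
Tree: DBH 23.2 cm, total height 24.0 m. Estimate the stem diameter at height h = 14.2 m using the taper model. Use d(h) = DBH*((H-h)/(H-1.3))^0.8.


Taper: d(h) = DBH * ((H - h) / (H - 1.3))^0.8
Numerator = H - h = 24.0 - 14.2 = 9.8 m
Denominator = H - 1.3 = 24.0 - 1.3 = 22.7 m
Ratio = 9.8 / 22.7 = 0.43172
d = 23.2 * 0.43172^0.8 = 11.8 cm

11.8


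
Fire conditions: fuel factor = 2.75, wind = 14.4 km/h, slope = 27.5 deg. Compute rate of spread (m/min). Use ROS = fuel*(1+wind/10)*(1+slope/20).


Formula: ROS = fuel * (1 + wind/10) * (1 + slope/20)
Wind factor = 1 + 14.4/10 = 2.44
Slope factor = 1 + 27.5/20 = 2.375
ROS = 2.75 * 2.44 * 2.375 = 15.94 m/min

15.94


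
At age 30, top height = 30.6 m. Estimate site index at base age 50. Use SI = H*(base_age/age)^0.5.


Formula: SI = H_dom * (base_age / age)^0.5
Age ratio = 50 / 30 = 1.66667
sqrt(age_ratio) = 1.29099
SI = 30.6 * 1.29099 = 39.5 m

39.5


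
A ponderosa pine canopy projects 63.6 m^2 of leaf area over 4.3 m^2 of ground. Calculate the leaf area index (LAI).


Formula: LAI = total leaf area / ground area  (dimensionless)
LAI = 63.6 m^2 / 4.3 m^2
LAI = 14.79

14.79


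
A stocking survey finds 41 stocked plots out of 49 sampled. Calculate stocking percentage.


Formula: Stocking % = stocked plots / total plots * 100
Stocking = 41 / 49 * 100
Stocking = 0.8367 * 100 = 83.7%

83.7


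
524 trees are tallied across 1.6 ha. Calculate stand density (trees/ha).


Formula: Stand Density = N_trees / Area_ha
Density = 524 trees / 1.6 ha
Density = 328 trees/ha

328


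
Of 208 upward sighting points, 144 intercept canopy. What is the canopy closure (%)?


Formula: Canopy closure = covered points / total points * 100
Closure = 144 / 208 * 100
Closure = 0.6923 * 100 = 69.2%

69.2


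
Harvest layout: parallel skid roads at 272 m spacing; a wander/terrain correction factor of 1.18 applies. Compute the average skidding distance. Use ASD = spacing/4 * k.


Formula: ASD = (spacing / 4) * correction
Uncorrected distance = spacing / 4 = 272 / 4 = 68 m
ASD = 68 * 1.18 = 80 m

80


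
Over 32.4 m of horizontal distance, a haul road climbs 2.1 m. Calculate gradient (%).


Formula: Gradient = rise / run * 100
Gradient = 2.1 / 32.4 * 100 = 6.5%

6.5


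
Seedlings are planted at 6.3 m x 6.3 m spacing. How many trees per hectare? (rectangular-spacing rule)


Formula: TPH = 10000 m^2/ha / (spacing_x * spacing_y)
Area per tree = 6.3 m * 6.3 m = 39.69 m^2
TPH = 10000 / 39.69 = 252 trees/ha

252


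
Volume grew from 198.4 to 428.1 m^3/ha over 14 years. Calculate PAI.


Formula: PAI = (V_T2 - V_T1) / (T2 - T1)
Volume increment = 428.1 - 198.4 = 229.7 m^3/ha
PAI = 229.7 / 14 = 16.41 m^3/ha/year

16.41


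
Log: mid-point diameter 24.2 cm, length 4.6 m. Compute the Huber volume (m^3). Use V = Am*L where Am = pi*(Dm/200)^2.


Huber: V = Am * L,  Am = pi*(Dm/200)^2
Am = pi*(24.2/200)^2 = 0.045996 m^2
V = 0.045996*4.6 = 0.2116 m^3

0.2116


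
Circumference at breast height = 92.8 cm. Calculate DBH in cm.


Formula: DBH = C / pi
DBH = 92.8 / pi
pi = 3.14159...
DBH = 29.5 cm

29.5


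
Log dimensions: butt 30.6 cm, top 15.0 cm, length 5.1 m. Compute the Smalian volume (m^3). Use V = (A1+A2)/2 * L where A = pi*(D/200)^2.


Smalian: V = (A1 + A2)/2 * L,  A = pi*(D/200)^2
A1 = pi*(30.6/200)^2 = 0.073542 m^2
A2 = pi*(15.0/200)^2 = 0.017671 m^2
V = (0.073542+0.017671)/2*5.1 = 0.2326 m^3

0.2326


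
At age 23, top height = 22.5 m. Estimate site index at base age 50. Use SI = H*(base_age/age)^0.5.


Formula: SI = H_dom * (base_age / age)^0.5
Age ratio = 50 / 23 = 2.17391
sqrt(age_ratio) = 1.47442
SI = 22.5 * 1.47442 = 33.2 m

33.2


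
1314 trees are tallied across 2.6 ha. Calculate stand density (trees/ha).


Formula: Stand Density = N_trees / Area_ha
Density = 1314 trees / 2.6 ha
Density = 505 trees/ha

505


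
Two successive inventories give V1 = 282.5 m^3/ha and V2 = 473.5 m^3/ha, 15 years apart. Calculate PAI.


Formula: PAI = (V_T2 - V_T1) / (T2 - T1)
Volume increment = 473.5 - 282.5 = 191.0 m^3/ha
PAI = 191.0 / 15 = 12.73 m^3/ha/year

12.73


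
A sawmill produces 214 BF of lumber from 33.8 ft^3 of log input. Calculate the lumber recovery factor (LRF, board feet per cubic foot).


Formula: LRF = Lumber Output (BF) / Log Input (ft^3)
LRF = 214 BF / 33.8 ft^3
LRF = 6.33 BF/ft^3

6.33


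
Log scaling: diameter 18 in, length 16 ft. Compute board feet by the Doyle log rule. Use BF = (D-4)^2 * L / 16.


Doyle: BF = (D - 4)^2 * L / 16
Adjusted diameter = 18 - 4 = 14 in
(D-4)^2 = 14^2 = 196
BF = 196 * 16 / 16 = 196 BF

196


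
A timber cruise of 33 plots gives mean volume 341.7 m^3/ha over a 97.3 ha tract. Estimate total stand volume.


Formula: Total Volume = Mean Volume per ha * Total Area
Total Volume = 341.7 m^3/ha * 97.3 ha
Total Volume = 33247 m^3

33247


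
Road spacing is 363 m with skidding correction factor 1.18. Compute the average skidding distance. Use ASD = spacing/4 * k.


Formula: ASD = (spacing / 4) * correction
Uncorrected distance = spacing / 4 = 363 / 4 = 90.75 m
ASD = 90.75 * 1.18 = 107 m

107


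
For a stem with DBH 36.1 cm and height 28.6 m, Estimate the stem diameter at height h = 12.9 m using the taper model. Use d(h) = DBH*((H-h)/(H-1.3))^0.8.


Taper: d(h) = DBH * ((H - h) / (H - 1.3))^0.8
Numerator = H - h = 28.6 - 12.9 = 15.7 m
Denominator = H - 1.3 = 28.6 - 1.3 = 27.3 m
Ratio = 15.7 / 27.3 = 0.57509
d = 36.1 * 0.57509^0.8 = 23.2 cm

23.2


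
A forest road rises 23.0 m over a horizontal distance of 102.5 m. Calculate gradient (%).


Formula: Gradient = rise / run * 100
Gradient = 23.0 / 102.5 * 100 = 22.4%

22.4


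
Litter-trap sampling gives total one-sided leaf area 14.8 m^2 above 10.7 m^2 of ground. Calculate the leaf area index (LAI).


Formula: LAI = total leaf area / ground area  (dimensionless)
LAI = 14.8 m^2 / 10.7 m^2
LAI = 1.38

1.38


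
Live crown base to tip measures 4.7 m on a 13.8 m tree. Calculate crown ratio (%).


Formula: Crown Ratio = (Crown Length / Total Height) * 100
CR = (4.7 m / 13.8 m) * 100
CR = 0.3406 * 100 = 34.1%

34.1


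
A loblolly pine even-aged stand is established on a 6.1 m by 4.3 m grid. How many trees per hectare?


Formula: TPH = 10000 m^2/ha / (spacing_x * spacing_y)
Area per tree = 6.1 m * 4.3 m = 26.23 m^2
TPH = 10000 / 26.23 = 381 trees/ha

381


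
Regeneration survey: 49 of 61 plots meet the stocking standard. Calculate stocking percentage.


Formula: Stocking % = stocked plots / total plots * 100
Stocking = 49 / 61 * 100
Stocking = 0.8033 * 100 = 80.3%

80.3


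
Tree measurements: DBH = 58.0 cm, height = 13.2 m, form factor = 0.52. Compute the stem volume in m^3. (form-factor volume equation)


Formula: V = pi * (DBH/200)^2 * H * ff
Radius = DBH/200 = 58.0/200 = 0.29 m
Radius^2 = 0.29^2 = 0.0841 m^2
V = pi * 0.0841 * 13.2 * 0.52
V = 1.814 m^3

1.814


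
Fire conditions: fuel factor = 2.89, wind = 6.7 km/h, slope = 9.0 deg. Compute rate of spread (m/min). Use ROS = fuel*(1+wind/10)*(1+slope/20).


Formula: ROS = fuel * (1 + wind/10) * (1 + slope/20)
Wind factor = 1 + 6.7/10 = 1.67
Slope factor = 1 + 9.0/20 = 1.45
ROS = 2.89 * 1.67 * 1.45 = 7.0 m/min

7.0


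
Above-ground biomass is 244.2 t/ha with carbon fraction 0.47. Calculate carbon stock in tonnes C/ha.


Formula: Carbon Stock = Biomass * Carbon Fraction
C = 244.2 t/ha * 0.47
C = 114.8 t C/ha

114.8


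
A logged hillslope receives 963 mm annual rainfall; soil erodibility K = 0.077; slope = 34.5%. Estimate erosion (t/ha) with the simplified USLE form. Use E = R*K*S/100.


Formula: E = R * K * S / 100  (simplified USLE)
R * K = 963 * 0.077 = 74.151
E = 74.151 * 34.5 / 100 = 25.58 t/ha

25.58


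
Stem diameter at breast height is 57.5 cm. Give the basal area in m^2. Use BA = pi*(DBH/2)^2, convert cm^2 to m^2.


Formula: BA = pi * (DBH/2)^2 / 10000  (cm^2 to m^2)
Radius = DBH/2 = 57.5/2 = 28.75 cm
BA = pi * 28.75^2 / 10000
   = 2596.7227 cm^2 / 10000
   = 0.2597 m^2

0.2597


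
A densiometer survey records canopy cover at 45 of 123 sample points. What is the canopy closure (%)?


Formula: Canopy closure = covered points / total points * 100
Closure = 45 / 123 * 100
Closure = 0.3659 * 100 = 36.6%

36.6


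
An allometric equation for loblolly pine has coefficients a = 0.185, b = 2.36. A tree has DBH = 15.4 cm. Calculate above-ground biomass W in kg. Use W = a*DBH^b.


Formula: W = a * DBH^b  (allometric power law)
DBH^b = 15.4^2.36 = 634.6714
W = 0.185 * 634.6714 = 117.4 kg

117.4


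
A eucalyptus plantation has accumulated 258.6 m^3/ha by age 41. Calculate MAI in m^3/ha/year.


Formula: MAI = Total Volume / Stand Age
MAI = 258.6 m^3/ha / 41 years
MAI = 6.31 m^3/ha/year

6.31


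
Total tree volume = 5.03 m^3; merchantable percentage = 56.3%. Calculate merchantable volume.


Formula: MV = V_total * (merchantable_pct / 100)
Merchantable fraction = 56.3% / 100 = 0.563
MV = 5.03 m^3 * 0.563 = 2.832 m^3

2.832


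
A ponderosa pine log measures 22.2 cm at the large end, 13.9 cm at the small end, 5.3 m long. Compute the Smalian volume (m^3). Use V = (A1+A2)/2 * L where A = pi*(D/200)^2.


Smalian: V = (A1 + A2)/2 * L,  A = pi*(D/200)^2
A1 = pi*(22.2/200)^2 = 0.038708 m^2
A2 = pi*(13.9/200)^2 = 0.015175 m^2
V = (0.038708+0.015175)/2*5.3 = 0.1428 m^3

0.1428


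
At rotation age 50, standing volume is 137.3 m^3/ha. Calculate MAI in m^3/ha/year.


Formula: MAI = Total Volume / Stand Age
MAI = 137.3 m^3/ha / 50 years
MAI = 2.75 m^3/ha/year

2.75


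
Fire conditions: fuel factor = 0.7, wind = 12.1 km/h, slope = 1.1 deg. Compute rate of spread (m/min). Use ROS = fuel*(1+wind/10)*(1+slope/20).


Formula: ROS = fuel * (1 + wind/10) * (1 + slope/20)
Wind factor = 1 + 12.1/10 = 2.21
Slope factor = 1 + 1.1/20 = 1.055
ROS = 0.7 * 2.21 * 1.055 = 1.63 m/min

1.63


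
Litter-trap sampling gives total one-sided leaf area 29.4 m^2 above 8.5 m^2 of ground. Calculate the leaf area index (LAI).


Formula: LAI = total leaf area / ground area  (dimensionless)
LAI = 29.4 m^2 / 8.5 m^2
LAI = 3.46

3.46


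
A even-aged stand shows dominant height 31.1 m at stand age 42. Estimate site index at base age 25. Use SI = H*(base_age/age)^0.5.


Formula: SI = H_dom * (base_age / age)^0.5
Age ratio = 25 / 42 = 0.59524
sqrt(age_ratio) = 0.77152
SI = 31.1 * 0.77152 = 24.0 m

24.0


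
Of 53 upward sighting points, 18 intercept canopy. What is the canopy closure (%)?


Formula: Canopy closure = covered points / total points * 100
Closure = 18 / 53 * 100
Closure = 0.3396 * 100 = 34.0%

34.0


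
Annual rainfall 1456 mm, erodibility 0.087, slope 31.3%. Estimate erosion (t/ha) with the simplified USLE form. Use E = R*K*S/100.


Formula: E = R * K * S / 100  (simplified USLE)
R * K = 1456 * 0.087 = 126.672
E = 126.672 * 31.3 / 100 = 39.65 t/ha

39.65


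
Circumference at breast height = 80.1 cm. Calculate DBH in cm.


Formula: DBH = C / pi
DBH = 80.1 / pi
pi = 3.14159...
DBH = 25.5 cm

25.5


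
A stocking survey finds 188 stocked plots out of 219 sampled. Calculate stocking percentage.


Formula: Stocking % = stocked plots / total plots * 100
Stocking = 188 / 219 * 100
Stocking = 0.8584 * 100 = 85.8%

85.8


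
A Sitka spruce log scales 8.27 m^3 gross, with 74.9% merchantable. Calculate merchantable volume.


Formula: MV = V_total * (merchantable_pct / 100)
Merchantable fraction = 74.9% / 100 = 0.749
MV = 8.27 m^3 * 0.749 = 6.194 m^3

6.194


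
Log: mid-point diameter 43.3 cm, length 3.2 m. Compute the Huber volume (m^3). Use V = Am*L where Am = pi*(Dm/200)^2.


Huber: V = Am * L,  Am = pi*(Dm/200)^2
Am = pi*(43.3/200)^2 = 0.147254 m^2
V = 0.147254*3.2 = 0.4712 m^3

0.4712
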